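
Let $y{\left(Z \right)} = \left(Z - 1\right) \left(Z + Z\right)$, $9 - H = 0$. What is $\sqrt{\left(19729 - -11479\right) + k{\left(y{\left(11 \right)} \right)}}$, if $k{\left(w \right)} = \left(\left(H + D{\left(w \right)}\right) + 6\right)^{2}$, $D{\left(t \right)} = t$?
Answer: $\sqrt{86433} \approx 294.0$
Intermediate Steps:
$H = 9$ ($H = 9 - 0 = 9 + 0 = 9$)
$y{\left(Z \right)} = 2 Z \left(-1 + Z\right)$ ($y{\left(Z \right)} = \left(-1 + Z\right) 2 Z = 2 Z \left(-1 + Z\right)$)
$k{\left(w \right)} = \left(15 + w\right)^{2}$ ($k{\left(w \right)} = \left(\left(9 + w\right) + 6\right)^{2} = \left(15 + w\right)^{2}$)
$\sqrt{\left(19729 - -11479\right) + k{\left(y{\left(11 \right)} \right)}} = \sqrt{\left(19729 - -11479\right) + \left(15 + 2 \cdot 11 \left(-1 + 11\right)\right)^{2}} = \sqrt{\left(19729 + 11479\right) + \left(15 + 2 \cdot 11 \cdot 10\right)^{2}} = \sqrt{31208 + \left(15 + 220\right)^{2}} = \sqrt{31208 + 235^{2}} = \sqrt{31208 + 55225} = \sqrt{86433}$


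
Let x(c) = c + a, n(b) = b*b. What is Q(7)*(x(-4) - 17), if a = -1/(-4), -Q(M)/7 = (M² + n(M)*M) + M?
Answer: 231819/4 ≈ 57955.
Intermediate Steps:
n(b) = b²
Q(M) = -7*M - 7*M² - 7*M³ (Q(M) = -7*((M² + M²*M) + M) = -7*((M² + M³) + M) = -7*(M + M² + M³) = -7*M - 7*M² - 7*M³)
a = ¼ (a = -1*(-¼) = ¼ ≈ 0.25000)
x(c) = ¼ + c (x(c) = c + ¼ = ¼ + c)
Q(7)*(x(-4) - 17) = (-7*7*(1 + 7 + 7²))*((¼ - 4) - 17) = (-7*7*(1 + 7 + 49))*(-15/4 - 17) = -7*7*57*(-83/4) = -2793*(-83/4) = 231819/4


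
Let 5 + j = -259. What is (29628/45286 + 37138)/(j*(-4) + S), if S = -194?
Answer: 420465274/9759133 ≈ 43.084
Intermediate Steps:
j = -264 (j = -5 - 259 = -264)
(29628/45286 + 37138)/(j*(-4) + S) = (29628/45286 + 37138)/(-264*(-4) - 194) = (29628*(1/45286) + 37138)/(1056 - 194) = (14814/22643 + 37138)/862 = (840930548/22643)*(1/862) = 420465274/9759133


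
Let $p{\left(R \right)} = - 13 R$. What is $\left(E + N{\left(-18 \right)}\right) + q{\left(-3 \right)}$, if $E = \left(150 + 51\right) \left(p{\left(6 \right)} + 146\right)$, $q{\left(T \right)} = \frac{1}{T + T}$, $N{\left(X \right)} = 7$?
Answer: $\frac{82049}{6} \approx 13675.0$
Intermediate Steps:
$q{\left(T \right)} = \frac{1}{2 T}$
$E = 13668$ ($E = \left(150 + 51\right) \left(\left(-13\right) 6 + 146\right) = 201 \left(-78 + 146\right) = 201 \cdot 68 = 13668$)
$\left(E + N{\left(-18 \right)}\right) + q{\left(-3 \right)} = \left(13668 + 7\right) + \frac{1}{2 \left(-3\right)} = 13675 + \frac{1}{2} \left(- \frac{1}{3}\right) = 13675 - \frac{1}{6} = \frac{82049}{6}$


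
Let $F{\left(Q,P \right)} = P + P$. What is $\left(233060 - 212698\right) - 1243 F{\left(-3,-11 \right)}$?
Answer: $47708$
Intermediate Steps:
$F{\left(Q,P \right)} = 2 P$
$\left(233060 - 212698\right) - 1243 F{\left(-3,-11 \right)} = \left(233060 - 212698\right) - 1243 \cdot 2 \left(-11\right) = 20362 - 1243 \left(-22\right) = 20362 - -27346 = 20362 + 27346 = 47708$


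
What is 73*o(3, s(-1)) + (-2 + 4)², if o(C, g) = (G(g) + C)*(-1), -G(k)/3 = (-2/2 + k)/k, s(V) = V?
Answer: 223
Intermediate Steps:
G(k) = -3*(-1 + k)/k (G(k) = -3*(-2/2 + k)/k = -3*(-2*½ + k)/k = -3*(-1 + k)/k)
o(C, g) = 3 - C - 3/g (o(C, g) = ((-3 + 3/g) + C)*(-1) = (-3 + C + 3/g)*(-1) = 3 - C - 3/g)
73*o(3, s(-1)) + (-2 + 4)² = 73*(3 - 1*3 - 3/(-1)) + (-2 + 4)² = 73*(3 - 3 - 3*(-1)) + 2² = 73*(3 - 3 + 3) + 4 = 73*3 + 4 = 219 + 4 = 223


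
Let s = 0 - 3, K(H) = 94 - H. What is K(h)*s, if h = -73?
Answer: -501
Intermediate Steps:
s = -3
K(h)*s = (94 - 1*(-73))*(-3) = (94 + 73)*(-3) = 167*(-3) = -501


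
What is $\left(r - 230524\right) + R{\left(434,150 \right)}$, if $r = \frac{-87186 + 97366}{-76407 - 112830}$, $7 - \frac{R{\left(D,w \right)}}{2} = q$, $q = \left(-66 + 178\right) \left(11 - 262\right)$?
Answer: $- \frac{32981369962}{189237} \approx -1.7429 \cdot 10^{5}$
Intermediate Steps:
$q = -28112$ ($q = 112 \left(-251\right) = -28112$)
$R{\left(D,w \right)} = 56238$ ($R{\left(D,w \right)} = 14 - -56224 = 14 + 56224 = 56238$)
$r = - \frac{10180}{189237}$ ($r = \frac{10180}{-189237} = 10180 \left(- \frac{1}{189237}\right) = - \frac{10180}{189237} \approx -0.053795$)
$\left(r - 230524\right) + R{\left(434,150 \right)} = \left(- \frac{10180}{189237} - 230524\right) + 56238 = - \frac{43623680368}{189237} + 56238 = - \frac{32981369962}{189237}$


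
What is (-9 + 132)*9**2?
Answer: 9963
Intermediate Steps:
(-9 + 132)*9**2 = 123*81 = 9963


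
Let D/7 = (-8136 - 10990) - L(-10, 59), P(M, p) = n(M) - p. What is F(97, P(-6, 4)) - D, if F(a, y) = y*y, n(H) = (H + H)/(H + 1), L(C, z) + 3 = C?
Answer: 3344839/25 ≈ 1.3379e+5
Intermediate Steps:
L(C, z) = -3 + C
n(H) = 2*H/(1 + H) (n(H) = (2*H)/(1 + H) = 2*H/(1 + H))
P(M, p) = -p + 2*M/(1 + M) (P(M, p) = 2*M/(1 + M) - p = -p + 2*M/(1 + M))
F(a, y) = y**2
D = -133791 (D = 7*((-8136 - 10990) - (-3 - 10)) = 7*(-19126 - 1*(-13)) = 7*(-19126 + 13) = 7*(-19113) = -133791)
F(97, P(-6, 4)) - D = ((2*(-6) - 1*4*(1 - 6))/(1 - 6))**2 - 1*(-133791) = ((-12 - 1*4*(-5))/(-5))**2 + 133791 = (-(-12 + 20)/5)**2 + 133791 = (-1/5*8)**2 + 133791 = (-8/5)**2 + 133791 = 64/25 + 133791 = 3344839/25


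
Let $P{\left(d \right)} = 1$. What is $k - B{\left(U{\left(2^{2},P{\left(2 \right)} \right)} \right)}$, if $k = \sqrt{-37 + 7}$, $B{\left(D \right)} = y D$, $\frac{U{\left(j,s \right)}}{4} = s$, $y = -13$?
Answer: $52 + i \sqrt{30} \approx 52.0 + 5.4772 i$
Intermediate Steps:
$U{\left(j,s \right)} = 4 s$
$B{\left(D \right)} = - 13 D$
$k = i \sqrt{30}$ ($k = \sqrt{-30} = i \sqrt{30} \approx 5.4772 i$)
$k - B{\left(U{\left(2^{2},P{\left(2 \right)} \right)} \right)} = i \sqrt{30} - - 13 \cdot 4 \cdot 1 = i \sqrt{30} - \left(-13\right) 4 = i \sqrt{30} - -52 = i \sqrt{30} + 52 = 52 + i \sqrt{30}$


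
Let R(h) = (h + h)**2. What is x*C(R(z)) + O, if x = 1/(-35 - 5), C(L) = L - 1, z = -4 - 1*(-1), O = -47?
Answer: -383/8 ≈ -47.875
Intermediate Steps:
z = -3 (z = -4 + 1 = -3)
R(h) = 4*h**2 (R(h) = (2*h)**2 = 4*h**2)
C(L) = -1 + L
x = -1/40 (x = 1/(-40) = -1/40 ≈ -0.025000)
x*C(R(z)) + O = -(-1 + 4*(-3)**2)/40 - 47 = -(-1 + 4*9)/40 - 47 = -(-1 + 36)/40 - 47 = -1/40*35 - 47 = -7/8 - 47 = -383/8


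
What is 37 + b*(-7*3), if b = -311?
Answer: 6568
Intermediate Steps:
37 + b*(-7*3) = 37 - (-2177)*3 = 37 - 311*(-21) = 37 + 6531 = 6568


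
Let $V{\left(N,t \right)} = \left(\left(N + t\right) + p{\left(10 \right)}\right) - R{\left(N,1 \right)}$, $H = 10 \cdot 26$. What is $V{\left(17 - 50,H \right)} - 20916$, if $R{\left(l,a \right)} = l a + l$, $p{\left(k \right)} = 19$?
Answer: $-20604$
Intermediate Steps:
$R{\left(l,a \right)} = l + a l$ ($R{\left(l,a \right)} = a l + l = l + a l$)
$H = 260$
$V{\left(N,t \right)} = 19 + t - N$ ($V{\left(N,t \right)} = \left(\left(N + t\right) + 19\right) - N \left(1 + 1\right) = \left(19 + N + t\right) - N 2 = \left(19 + N + t\right) - 2 N = 19 + t - N$)
$V{\left(17 - 50,H \right)} - 20916 = \left(19 + 260 - \left(17 - 50\right)\right) - 20916 = \left(19 + 260 - -33\right) - 20916 = \left(19 + 260 + 33\right) - 20916 = 312 - 20916 = -20604$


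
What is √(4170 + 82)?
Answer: 2*√1063 ≈ 65.207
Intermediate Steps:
√(4170 + 82) = √4252 = 2*√1063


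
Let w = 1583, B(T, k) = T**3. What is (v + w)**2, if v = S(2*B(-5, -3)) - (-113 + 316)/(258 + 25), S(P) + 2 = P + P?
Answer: 93464718400/80089 ≈ 1.1670e+6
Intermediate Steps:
S(P) = -2 + 2*P (S(P) = -2 + (P + P) = -2 + 2*P)
v = -142269/283 (v = (-2 + 2*(2*(-5)**3)) - (-113 + 316)/(258 + 25) = (-2 + 2*(2*(-125))) - 203/283 = (-2 + 2*(-250)) - 203/283 = (-2 - 500) - 1*203/283 = -502 - 203/283 = -142269/283 ≈ -502.72)
(v + w)**2 = (-142269/283 + 1583)**2 = (305720/283)**2 = 93464718400/80089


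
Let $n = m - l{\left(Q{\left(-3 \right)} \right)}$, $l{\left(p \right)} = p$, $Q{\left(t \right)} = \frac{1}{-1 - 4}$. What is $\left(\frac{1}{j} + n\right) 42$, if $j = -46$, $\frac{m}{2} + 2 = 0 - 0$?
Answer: $- \frac{18459}{115} \approx -160.51$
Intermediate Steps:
$Q{\left(t \right)} = - \frac{1}{5}$ ($Q{\left(t \right)} = \frac{1}{-5} = - \frac{1}{5}$)
$m = -4$ ($m = -4 + 2 \left(0 - 0\right) = -4 + 2 \left(0 + 0\right) = -4 + 2 \cdot 0 = -4 + 0 = -4$)
$n = - \frac{19}{5}$ ($n = -4 - - \frac{1}{5} = -4 + \frac{1}{5} = - \frac{19}{5} \approx -3.8$)
$\left(\frac{1}{j} + n\right) 42 = \left(\frac{1}{-46} - \frac{19}{5}\right) 42 = \left(- \frac{1}{46} - \frac{19}{5}\right) 42 = \left(- \frac{879}{230}\right) 42 = - \frac{18459}{115}$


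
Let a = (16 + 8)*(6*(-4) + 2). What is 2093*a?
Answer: -1105104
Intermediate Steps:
a = -528 (a = 24*(-24 + 2) = 24*(-22) = -528)
2093*a = 2093*(-528) = -1105104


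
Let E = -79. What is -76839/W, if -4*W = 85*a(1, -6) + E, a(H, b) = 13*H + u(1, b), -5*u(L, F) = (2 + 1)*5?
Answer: 102452/257 ≈ 398.65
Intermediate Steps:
u(L, F) = -3 (u(L, F) = -(2 + 1)*5/5 = -3*5/5 = -⅕*15 = -3)
a(H, b) = -3 + 13*H (a(H, b) = 13*H - 3 = -3 + 13*H)
W = -771/4 (W = -(85*(-3 + 13*1) - 79)/4 = -(85*(-3 + 13) - 79)/4 = -(85*10 - 79)/4 = -(850 - 79)/4 = -¼*771 = -771/4 ≈ -192.75)
-76839/W = -76839/(-771/4) = -76839*(-4/771) = 102452/257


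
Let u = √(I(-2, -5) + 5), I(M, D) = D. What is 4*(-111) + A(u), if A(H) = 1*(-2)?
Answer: -446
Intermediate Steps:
u = 0 (u = √(-5 + 5) = √0 = 0)
A(H) = -2
4*(-111) + A(u) = 4*(-111) - 2 = -444 - 2 = -446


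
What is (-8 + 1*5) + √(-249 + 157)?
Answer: -3 + 2*I*√23 ≈ -3.0 + 9.5917*I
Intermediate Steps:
(-8 + 1*5) + √(-249 + 157) = (-8 + 5) + √(-92) = -3 + 2*I*√23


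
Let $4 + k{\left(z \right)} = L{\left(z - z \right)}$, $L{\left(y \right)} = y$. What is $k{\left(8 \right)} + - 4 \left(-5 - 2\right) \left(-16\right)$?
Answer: $-452$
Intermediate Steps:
$k{\left(z \right)} = -4$ ($k{\left(z \right)} = -4 + \left(z - z\right) = -4 + 0 = -4$)
$k{\left(8 \right)} + - 4 \left(-5 - 2\right) \left(-16\right) = -4 + - 4 \left(-5 - 2\right) \left(-16\right) = -4 + \left(-4\right) \left(-7\right) \left(-16\right) = -4 + 28 \left(-16\right) = -4 - 448 = -452$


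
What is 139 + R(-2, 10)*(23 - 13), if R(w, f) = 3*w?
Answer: 79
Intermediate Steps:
139 + R(-2, 10)*(23 - 13) = 139 + (3*(-2))*(23 - 13) = 139 - 6*10 = 139 - 60 = 79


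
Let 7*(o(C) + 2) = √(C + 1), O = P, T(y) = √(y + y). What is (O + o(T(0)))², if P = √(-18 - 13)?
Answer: (-13 + 7*I*√31)²/49 ≈ -27.551 - 20.68*I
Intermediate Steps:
T(y) = √2*√y (T(y) = √(2*y) = √2*√y)
P = I*√31 (P = √(-31) = I*√31 ≈ 5.5678*I)
O = I*√31 ≈ 5.5678*I
o(C) = -2 + √(1 + C)/7 (o(C) = -2 + √(C + 1)/7 = -2 + √(1 + C)/7)
(O + o(T(0)))² = (I*√31 + (-2 + √(1 + √2*√0)/7))² = (I*√31 + (-2 + √(1 + √2*0)/7))² = (I*√31 + (-2 + √(1 + 0)/7))² = (I*√31 + (-2 + √1/7))² = (I*√31 + (-2 + (⅐)*1))² = (I*√31 + (-2 + ⅐))² = (I*√31 - 13/7)² = (-13/7 + I*√31)²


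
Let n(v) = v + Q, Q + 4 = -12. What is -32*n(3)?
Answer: 416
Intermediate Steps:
Q = -16 (Q = -4 - 12 = -16)
n(v) = -16 + v (n(v) = v - 16 = -16 + v)
-32*n(3) = -32*(-16 + 3) = -32*(-13) = 416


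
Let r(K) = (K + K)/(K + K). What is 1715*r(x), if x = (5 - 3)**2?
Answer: 1715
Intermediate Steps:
x = 4 (x = 2**2 = 4)
r(K) = 1 (r(K) = (2*K)/((2*K)) = (2*K)*(1/(2*K)) = 1)
1715*r(x) = 1715*1 = 1715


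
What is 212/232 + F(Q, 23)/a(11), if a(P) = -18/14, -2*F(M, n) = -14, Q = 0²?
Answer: -2365/522 ≈ -4.5307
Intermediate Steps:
Q = 0
F(M, n) = 7 (F(M, n) = -½*(-14) = 7)
a(P) = -9/7 (a(P) = -18*1/14 = -9/7)
212/232 + F(Q, 23)/a(11) = 212/232 + 7/(-9/7) = 212*(1/232) + 7*(-7/9) = 53/58 - 49/9 = -2365/522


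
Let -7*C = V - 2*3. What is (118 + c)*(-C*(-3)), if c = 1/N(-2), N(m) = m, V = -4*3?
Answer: 6345/7 ≈ 906.43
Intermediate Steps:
V = -12
C = 18/7 (C = -(-12 - 2*3)/7 = -(-12 - 6)/7 = -⅐*(-18) = 18/7 ≈ 2.5714)
c = -½ (c = 1/(-2) = -½ ≈ -0.50000)
(118 + c)*(-C*(-3)) = (118 - ½)*(-1*18/7*(-3)) = 235*(-18/7*(-3))/2 = (235/2)*(54/7) = 6345/7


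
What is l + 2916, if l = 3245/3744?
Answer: 10920749/3744 ≈ 2916.9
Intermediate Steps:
l = 3245/3744 (l = 3245*(1/3744) = 3245/3744 ≈ 0.86672)
l + 2916 = 3245/3744 + 2916 = 10920749/3744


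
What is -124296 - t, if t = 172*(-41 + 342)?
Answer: -176068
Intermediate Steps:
t = 51772 (t = 172*301 = 51772)
-124296 - t = -124296 - 1*51772 = -124296 - 51772 = -176068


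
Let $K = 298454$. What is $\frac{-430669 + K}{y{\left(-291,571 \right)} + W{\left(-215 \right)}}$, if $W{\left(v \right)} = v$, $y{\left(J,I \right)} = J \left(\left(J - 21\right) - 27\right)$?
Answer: $- \frac{132215}{98434} \approx -1.3432$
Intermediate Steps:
$y{\left(J,I \right)} = J \left(-48 + J\right)$ ($y{\left(J,I \right)} = J \left(\left(-21 + J\right) - 27\right) = J \left(-48 + J\right)$)
$\frac{-430669 + K}{y{\left(-291,571 \right)} + W{\left(-215 \right)}} = \frac{-430669 + 298454}{- 291 \left(-48 - 291\right) - 215} = - \frac{132215}{\left(-291\right) \left(-339\right) - 215} = - \frac{132215}{98649 - 215} = - \frac{132215}{98434}$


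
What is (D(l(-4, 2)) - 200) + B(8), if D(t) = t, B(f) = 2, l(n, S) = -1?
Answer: -199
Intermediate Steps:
(D(l(-4, 2)) - 200) + B(8) = (-1 - 200) + 2 = -201 + 2 = -199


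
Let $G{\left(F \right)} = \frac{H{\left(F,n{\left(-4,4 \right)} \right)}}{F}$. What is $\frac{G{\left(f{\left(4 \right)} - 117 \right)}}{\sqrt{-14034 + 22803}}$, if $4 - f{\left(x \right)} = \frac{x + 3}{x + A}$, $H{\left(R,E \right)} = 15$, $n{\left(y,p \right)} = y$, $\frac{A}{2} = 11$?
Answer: $- \frac{26 \sqrt{8769}}{1721647} \approx -0.0014142$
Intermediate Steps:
$A = 22$ ($A = 2 \cdot 11 = 22$)
$f{\left(x \right)} = 4 - \frac{3 + x}{22 + x}$ ($f{\left(x \right)} = 4 - \frac{x + 3}{x + 22} = 4 - \frac{3 + x}{22 + x}$)
$G{\left(F \right)} = \frac{15}{F}$
$\frac{G{\left(f{\left(4 \right)} - 117 \right)}}{\sqrt{-14034 + 22803}} = \frac{15 \frac{1}{\frac{85 + 3 \cdot 4}{22 + 4} - 117}}{\sqrt{-14034 + 22803}} = \frac{15 \frac{1}{\frac{85 + 12}{26} - 117}}{\sqrt{8769}} = \frac{15}{\frac{1}{26} \cdot 97 - 117} \frac{\sqrt{8769}}{8769} = \frac{15}{\frac{97}{26} - 117} \frac{\sqrt{8769}}{8769} = \frac{15}{- \frac{2945}{26}} \frac{\sqrt{8769}}{8769} = 15 \left(- \frac{26}{2945}\right) \frac{\sqrt{8769}}{8769} = - \frac{78 \frac{\sqrt{8769}}{8769}}{589} = - \frac{26 \sqrt{8769}}{1721647}$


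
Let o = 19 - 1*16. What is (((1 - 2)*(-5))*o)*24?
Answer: 360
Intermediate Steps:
o = 3 (o = 19 - 16 = 3)
(((1 - 2)*(-5))*o)*24 = (((1 - 2)*(-5))*3)*24 = (-1*(-5)*3)*24 = (5*3)*24 = 15*24 = 360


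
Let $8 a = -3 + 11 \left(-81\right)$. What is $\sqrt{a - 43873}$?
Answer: $\frac{i \sqrt{175939}}{2} \approx 209.73 i$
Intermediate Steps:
$a = - \frac{447}{4}$ ($a = \frac{-3 + 11 \left(-81\right)}{8} = \frac{-3 - 891}{8} = \frac{1}{8} \left(-894\right) = - \frac{447}{4} \approx -111.75$)
$\sqrt{a - 43873} = \sqrt{- \frac{447}{4} - 43873} = \sqrt{- \frac{175939}{4}} = \frac{i \sqrt{175939}}{2}$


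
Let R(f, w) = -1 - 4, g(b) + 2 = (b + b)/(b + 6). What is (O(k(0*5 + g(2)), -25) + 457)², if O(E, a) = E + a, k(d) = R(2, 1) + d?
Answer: 724201/4 ≈ 1.8105e+5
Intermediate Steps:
g(b) = -2 + 2*b/(6 + b) (g(b) = -2 + (b + b)/(b + 6) = -2 + (2*b)/(6 + b) = -2 + 2*b/(6 + b))
R(f, w) = -5
k(d) = -5 + d
(O(k(0*5 + g(2)), -25) + 457)² = (((-5 + (0*5 - 12/(6 + 2))) - 25) + 457)² = (((-5 + (0 - 12/8)) - 25) + 457)² = (((-5 + (0 - 12*⅛)) - 25) + 457)² = (((-5 + (0 - 3/2)) - 25) + 457)² = (((-5 - 3/2) - 25) + 457)² = ((-13/2 - 25) + 457)² = (-63/2 + 457)² = (851/2)² = 724201/4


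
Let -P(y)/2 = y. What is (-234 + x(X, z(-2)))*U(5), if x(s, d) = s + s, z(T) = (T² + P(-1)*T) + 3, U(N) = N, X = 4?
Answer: -1130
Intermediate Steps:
P(y) = -2*y
z(T) = 3 + T² + 2*T (z(T) = (T² + (-2*(-1))*T) + 3 = (T² + 2*T) + 3 = 3 + T² + 2*T)
x(s, d) = 2*s
(-234 + x(X, z(-2)))*U(5) = (-234 + 2*4)*5 = (-234 + 8)*5 = -226*5 = -1130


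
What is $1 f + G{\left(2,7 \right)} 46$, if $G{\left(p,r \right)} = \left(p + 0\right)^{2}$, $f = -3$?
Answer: $181$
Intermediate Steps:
$G{\left(p,r \right)} = p^{2}$
$1 f + G{\left(2,7 \right)} 46 = 1 \left(-3\right) + 2^{2} \cdot 46 = -3 + 4 \cdot 46 = -3 + 184 = 181$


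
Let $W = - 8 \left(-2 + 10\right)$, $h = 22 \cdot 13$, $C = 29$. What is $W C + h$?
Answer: $-1570$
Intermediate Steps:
$h = 286$
$W = -64$ ($W = \left(-8\right) 8 = -64$)
$W C + h = \left(-64\right) 29 + 286 = -1856 + 286 = -1570$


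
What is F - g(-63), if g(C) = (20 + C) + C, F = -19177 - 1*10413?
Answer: -29484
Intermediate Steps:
F = -29590 (F = -19177 - 10413 = -29590)
g(C) = 20 + 2*C
F - g(-63) = -29590 - (20 + 2*(-63)) = -29590 - (20 - 126) = -29590 - 1*(-106) = -29590 + 106 = -29484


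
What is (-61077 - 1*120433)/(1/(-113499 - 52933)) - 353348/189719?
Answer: 5731234991124732/189719 ≈ 3.0209e+10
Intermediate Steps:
(-61077 - 1*120433)/(1/(-113499 - 52933)) - 353348/189719 = (-61077 - 120433)/(1/(-166432)) - 353348*1/189719 = -181510/(-1/166432) - 353348/189719 = -181510*(-166432) - 353348/189719 = 30209072320 - 353348/189719 = 5731234991124732/189719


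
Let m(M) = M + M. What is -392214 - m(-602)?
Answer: -391010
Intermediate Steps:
m(M) = 2*M
-392214 - m(-602) = -392214 - 2*(-602) = -392214 - 1*(-1204) = -392214 + 1204 = -391010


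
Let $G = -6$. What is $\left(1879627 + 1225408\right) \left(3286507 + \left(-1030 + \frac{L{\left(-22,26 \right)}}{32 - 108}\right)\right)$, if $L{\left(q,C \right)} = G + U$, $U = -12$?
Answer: $\frac{387657828859725}{38} \approx 1.0202 \cdot 10^{13}$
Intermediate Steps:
$L{\left(q,C \right)} = -18$ ($L{\left(q,C \right)} = -6 - 12 = -18$)
$\left(1879627 + 1225408\right) \left(3286507 + \left(-1030 + \frac{L{\left(-22,26 \right)}}{32 - 108}\right)\right) = \left(1879627 + 1225408\right) \left(3286507 - \left(1030 - \frac{1}{32 - 108} \left(-18\right)\right)\right) = 3105035 \left(3286507 - \left(1030 - \frac{1}{-76} \left(-18\right)\right)\right) = 3105035 \left(3286507 - \frac{39131}{38}\right) = 3105035 \cdot \frac{124848135}{38} = \frac{387657828859725}{38}$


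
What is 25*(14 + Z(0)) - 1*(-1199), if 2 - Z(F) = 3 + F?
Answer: 1524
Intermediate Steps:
Z(F) = -1 - F (Z(F) = 2 - (3 + F) = 2 + (-3 - F) = -1 - F)
25*(14 + Z(0)) - 1*(-1199) = 25*(14 + (-1 - 1*0)) - 1*(-1199) = 25*(14 + (-1 + 0)) + 1199 = 25*(14 - 1) + 1199 = 25*13 + 1199 = 325 + 1199 = 1524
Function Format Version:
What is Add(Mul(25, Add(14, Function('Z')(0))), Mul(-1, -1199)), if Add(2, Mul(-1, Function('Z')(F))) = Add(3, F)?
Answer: 1524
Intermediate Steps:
Function('Z')(F) = Add(-1, Mul(-1, F)) (Function('Z')(F) = Add(2, Mul(-1, Add(3, F))) = Add(2, Add(-3, Mul(-1, F))) = Add(-1, Mul(-1, F)))
Add(Mul(25, Add(14, Function('Z')(0))), Mul(-1, -1199)) = Add(Mul(25, Add(14, Add(-1, Mul(-1, 0)))), Mul(-1, -1199)) = Add(Mul(25, Add(14, Add(-1, 0))), 1199) = Add(Mul(25, Add(14, -1)), 1199) = Add(Mul(25, 13), 1199) = Add(325, 1199) = 1524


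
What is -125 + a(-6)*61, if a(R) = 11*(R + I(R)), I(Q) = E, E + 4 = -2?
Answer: -8177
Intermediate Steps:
E = -6 (E = -4 - 2 = -6)
I(Q) = -6
a(R) = -66 + 11*R (a(R) = 11*(R - 6) = 11*(-6 + R) = -66 + 11*R)
-125 + a(-6)*61 = -125 + (-66 + 11*(-6))*61 = -125 + (-66 - 66)*61 = -125 - 132*61 = -125 - 8052 = -8177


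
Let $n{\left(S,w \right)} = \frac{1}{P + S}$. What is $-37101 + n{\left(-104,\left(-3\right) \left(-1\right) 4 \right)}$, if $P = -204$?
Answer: $- \frac{11427109}{308} \approx -37101.0$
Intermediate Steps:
$n{\left(S,w \right)} = \frac{1}{-204 + S}$
$-37101 + n{\left(-104,\left(-3\right) \left(-1\right) 4 \right)} = -37101 + \frac{1}{-204 - 104} = -37101 + \frac{1}{-308} = -37101 - \frac{1}{308} = - \frac{11427109}{308}$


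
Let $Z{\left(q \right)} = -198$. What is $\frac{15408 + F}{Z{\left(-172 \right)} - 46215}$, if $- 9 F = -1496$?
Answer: $- \frac{140168}{417717} \approx -0.33556$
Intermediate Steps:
$F = \frac{1496}{9}$ ($F = \left(- \frac{1}{9}\right) \left(-1496\right) = \frac{1496}{9} \approx 166.22$)
$\frac{15408 + F}{Z{\left(-172 \right)} - 46215} = \frac{15408 + \frac{1496}{9}}{-198 - 46215} = \frac{140168}{9 \left(-46413\right)} = \frac{140168}{9} \left(- \frac{1}{46413}\right) = - \frac{140168}{417717}$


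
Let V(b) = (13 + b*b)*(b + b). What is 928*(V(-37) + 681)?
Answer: -94272736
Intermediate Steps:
V(b) = 2*b*(13 + b**2) (V(b) = (13 + b**2)*(2*b) = 2*b*(13 + b**2))
928*(V(-37) + 681) = 928*(2*(-37)*(13 + (-37)**2) + 681) = 928*(2*(-37)*(13 + 1369) + 681) = 928*(2*(-37)*1382 + 681) = 928*(-102268 + 681) = 928*(-101587) = -94272736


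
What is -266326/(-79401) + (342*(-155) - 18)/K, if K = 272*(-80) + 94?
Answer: 1663449224/286717011 ≈ 5.8017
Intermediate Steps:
K = -21666 (K = -21760 + 94 = -21666)
-266326/(-79401) + (342*(-155) - 18)/K = -266326/(-79401) + (342*(-155) - 18)/(-21666) = -266326*(-1/79401) + (-53010 - 18)*(-1/21666) = 266326/79401 - 53028*(-1/21666) = 266326/79401 + 8838/3611 = 1663449224/286717011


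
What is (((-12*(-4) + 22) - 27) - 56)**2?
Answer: 169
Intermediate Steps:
(((-12*(-4) + 22) - 27) - 56)**2 = (((48 + 22) - 27) - 56)**2 = ((70 - 27) - 56)**2 = (43 - 56)**2 = (-13)**2 = 169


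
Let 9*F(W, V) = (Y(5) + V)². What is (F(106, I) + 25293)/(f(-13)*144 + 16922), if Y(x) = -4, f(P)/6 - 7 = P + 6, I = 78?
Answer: 233113/152298 ≈ 1.5306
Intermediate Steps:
f(P) = 78 + 6*P (f(P) = 42 + 6*(P + 6) = 42 + 6*(6 + P) = 42 + (36 + 6*P) = 78 + 6*P)
F(W, V) = (-4 + V)²/9
(F(106, I) + 25293)/(f(-13)*144 + 16922) = ((-4 + 78)²/9 + 25293)/((78 + 6*(-13))*144 + 16922) = ((⅑)*74² + 25293)/((78 - 78)*144 + 16922) = ((⅑)*5476 + 25293)/(0*144 + 16922) = (5476/9 + 25293)/(0 + 16922) = (233113/9)/16922 = (233113/9)*(1/16922) = 233113/152298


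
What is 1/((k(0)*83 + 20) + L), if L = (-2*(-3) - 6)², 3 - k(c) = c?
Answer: 1/269 ≈ 0.0037175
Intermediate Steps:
k(c) = 3 - c
L = 0 (L = (6 - 6)² = 0² = 0)
1/((k(0)*83 + 20) + L) = 1/(((3 - 1*0)*83 + 20) + 0) = 1/(((3 + 0)*83 + 20) + 0) = 1/((3*83 + 20) + 0) = 1/((249 + 20) + 0) = 1/(269 + 0) = 1/269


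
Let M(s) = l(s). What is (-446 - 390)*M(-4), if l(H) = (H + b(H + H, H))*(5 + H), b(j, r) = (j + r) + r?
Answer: 16720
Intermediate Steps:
b(j, r) = j + 2*r
l(H) = 5*H*(5 + H) (l(H) = (H + ((H + H) + 2*H))*(5 + H) = (H + (2*H + 2*H))*(5 + H) = (H + 4*H)*(5 + H) = (5*H)*(5 + H) = 5*H*(5 + H))
M(s) = 5*s*(5 + s)
(-446 - 390)*M(-4) = (-446 - 390)*(5*(-4)*(5 - 4)) = -4180*(-4) = -836*(-20) = 16720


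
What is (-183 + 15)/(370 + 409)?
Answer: -168/779 ≈ -0.21566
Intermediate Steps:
(-183 + 15)/(370 + 409) = -168/779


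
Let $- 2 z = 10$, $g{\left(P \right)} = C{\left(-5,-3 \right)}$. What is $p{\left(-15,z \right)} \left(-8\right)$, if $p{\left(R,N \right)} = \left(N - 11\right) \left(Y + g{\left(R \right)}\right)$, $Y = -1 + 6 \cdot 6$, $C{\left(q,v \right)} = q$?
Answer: $3840$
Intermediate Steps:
$g{\left(P \right)} = -5$
$Y = 35$ ($Y = -1 + 36 = 35$)
$z = -5$ ($z = \left(- \frac{1}{2}\right) 10 = -5$)
$p{\left(R,N \right)} = -330 + 30 N$ ($p{\left(R,N \right)} = \left(N - 11\right) \left(35 - 5\right) = \left(-11 + N\right) 30 = -330 + 30 N$)
$p{\left(-15,z \right)} \left(-8\right) = \left(-330 + 30 \left(-5\right)\right) \left(-8\right) = \left(-330 - 150\right) \left(-8\right) = \left(-480\right) \left(-8\right) = 3840$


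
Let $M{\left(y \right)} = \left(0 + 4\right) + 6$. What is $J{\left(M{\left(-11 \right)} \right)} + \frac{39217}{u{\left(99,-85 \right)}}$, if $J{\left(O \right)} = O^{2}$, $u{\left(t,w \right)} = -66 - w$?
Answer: $\frac{41117}{19} \approx 2164.1$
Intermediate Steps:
$M{\left(y \right)} = 10$ ($M{\left(y \right)} = 4 + 6 = 10$)
$J{\left(M{\left(-11 \right)} \right)} + \frac{39217}{u{\left(99,-85 \right)}} = 10^{2} + \frac{39217}{-66 - -85} = 100 + \frac{39217}{-66 + 85} = 100 + \frac{39217}{19} = \frac{41117}{19}$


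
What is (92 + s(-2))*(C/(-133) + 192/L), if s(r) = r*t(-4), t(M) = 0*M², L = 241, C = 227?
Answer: -2683732/32053 ≈ -83.728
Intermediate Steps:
t(M) = 0
s(r) = 0 (s(r) = r*0 = 0)
(92 + s(-2))*(C/(-133) + 192/L) = (92 + 0)*(227/(-133) + 192/241) = 92*(227*(-1/133) + 192*(1/241)) = 92*(-227/133 + 192/241) = 92*(-29171/32053) = -2683732/32053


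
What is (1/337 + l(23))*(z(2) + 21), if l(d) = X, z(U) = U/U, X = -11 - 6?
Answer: -126016/337 ≈ -373.93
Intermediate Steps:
X = -17
z(U) = 1
l(d) = -17
(1/337 + l(23))*(z(2) + 21) = (1/337 - 17)*(1 + 21) = (1/337 - 17)*22 = -5728/337*22 = -126016/337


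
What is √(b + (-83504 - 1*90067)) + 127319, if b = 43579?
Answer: 127319 + 2*I*√32498 ≈ 1.2732e+5 + 360.54*I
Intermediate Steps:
√(b + (-83504 - 1*90067)) + 127319 = √(43579 + (-83504 - 1*90067)) + 127319 = √(43579 + (-83504 - 90067)) + 127319 = √(43579 - 173571) + 127319 = √(-129992) + 127319 = 2*I*√32498 + 127319 = 127319 + 2*I*√32498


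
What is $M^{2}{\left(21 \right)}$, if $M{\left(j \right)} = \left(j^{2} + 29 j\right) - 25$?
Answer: $1050625$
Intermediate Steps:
$M{\left(j \right)} = -25 + j^{2} + 29 j$
$M^{2}{\left(21 \right)} = \left(-25 + 21^{2} + 29 \cdot 21\right)^{2} = \left(-25 + 441 + 609\right)^{2} = 1025^{2} = 1050625$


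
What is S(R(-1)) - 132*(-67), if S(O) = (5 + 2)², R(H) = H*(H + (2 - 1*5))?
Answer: 8893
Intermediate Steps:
R(H) = H*(-3 + H) (R(H) = H*(H + (2 - 5)) = H*(H - 3) = H*(-3 + H))
S(O) = 49 (S(O) = 7² = 49)
S(R(-1)) - 132*(-67) = 49 - 132*(-67) = 49 + 8844 = 8893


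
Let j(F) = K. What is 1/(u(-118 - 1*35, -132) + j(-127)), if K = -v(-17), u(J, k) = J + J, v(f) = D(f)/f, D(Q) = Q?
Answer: -1/307 ≈ -0.0032573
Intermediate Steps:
v(f) = 1 (v(f) = f/f = 1)
u(J, k) = 2*J
K = -1 (K = -1*1 = -1)
j(F) = -1
1/(u(-118 - 1*35, -132) + j(-127)) = 1/(2*(-118 - 1*35) - 1) = 1/(2*(-118 - 35) - 1) = 1/(2*(-153) - 1) = 1/(-306 - 1) = 1/(-307) = -1/307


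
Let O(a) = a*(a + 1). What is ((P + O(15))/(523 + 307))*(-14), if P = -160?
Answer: -112/83 ≈ -1.3494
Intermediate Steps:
O(a) = a*(1 + a)
((P + O(15))/(523 + 307))*(-14) = ((-160 + 15*(1 + 15))/(523 + 307))*(-14) = ((-160 + 15*16)/830)*(-14) = ((-160 + 240)*(1/830))*(-14) = (80*(1/830))*(-14) = (8/83)*(-14) = -112/83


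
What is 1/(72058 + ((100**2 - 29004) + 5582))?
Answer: 1/58636 ≈ 1.7054e-5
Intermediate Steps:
1/(72058 + ((100**2 - 29004) + 5582)) = 1/(72058 + ((10000 - 29004) + 5582)) = 1/(72058 + (-19004 + 5582)) = 1/(72058 - 13422) = 1/58636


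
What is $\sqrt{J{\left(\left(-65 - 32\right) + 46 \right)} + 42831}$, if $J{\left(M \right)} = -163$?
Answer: $2 \sqrt{10667} \approx 206.56$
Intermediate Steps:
$\sqrt{J{\left(\left(-65 - 32\right) + 46 \right)} + 42831} = \sqrt{-163 + 42831} = \sqrt{42668} = 2 \sqrt{10667}$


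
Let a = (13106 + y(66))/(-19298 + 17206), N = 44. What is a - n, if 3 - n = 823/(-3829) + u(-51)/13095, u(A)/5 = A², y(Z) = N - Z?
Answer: -4939429736/582746997 ≈ -8.4761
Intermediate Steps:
y(Z) = 44 - Z
u(A) = 5*A²
n = 2475629/1114239 (n = 3 - (823/(-3829) + (5*(-51)²)/13095) = 3 - (823*(-1/3829) + (5*2601)*(1/13095)) = 3 - (-823/3829 + 13005*(1/13095)) = 3 - (-823/3829 + 289/291) = 3 - 1*867088/1114239 = 3 - 867088/1114239 = 2475629/1114239 ≈ 2.2218)
a = -3271/523 (a = (13106 + (44 - 1*66))/(-19298 + 17206) = (13106 + (44 - 66))/(-2092) = (13106 - 22)*(-1/2092) = 13084*(-1/2092) = -3271/523 ≈ -6.2543)
a - n = -3271/523 - 1*2475629/1114239 = -3271/523 - 2475629/1114239 = -4939429736/582746997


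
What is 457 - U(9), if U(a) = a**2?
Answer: 376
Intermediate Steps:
457 - U(9) = 457 - 1*9**2 = 457 - 1*81 = 457 - 81 = 376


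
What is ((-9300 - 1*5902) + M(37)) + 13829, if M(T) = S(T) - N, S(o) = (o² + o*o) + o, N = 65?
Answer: 1337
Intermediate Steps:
S(o) = o + 2*o² (S(o) = (o² + o²) + o = 2*o² + o = o + 2*o²)
M(T) = -65 + T*(1 + 2*T) (M(T) = T*(1 + 2*T) - 1*65 = T*(1 + 2*T) - 65 = -65 + T*(1 + 2*T))
((-9300 - 1*5902) + M(37)) + 13829 = ((-9300 - 1*5902) + (-65 + 37*(1 + 2*37))) + 13829 = ((-9300 - 5902) + (-65 + 37*(1 + 74))) + 13829 = (-15202 + (-65 + 37*75)) + 13829 = (-15202 + (-65 + 2775)) + 13829 = (-15202 + 2710) + 13829 = -12492 + 13829 = 1337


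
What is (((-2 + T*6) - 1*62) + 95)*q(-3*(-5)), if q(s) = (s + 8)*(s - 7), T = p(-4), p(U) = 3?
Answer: 9016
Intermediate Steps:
T = 3
q(s) = (-7 + s)*(8 + s) (q(s) = (8 + s)*(-7 + s) = (-7 + s)*(8 + s))
(((-2 + T*6) - 1*62) + 95)*q(-3*(-5)) = (((-2 + 3*6) - 1*62) + 95)*(-56 - 3*(-5) + (-3*(-5))²) = (((-2 + 18) - 62) + 95)*(-56 + 15 + 15²) = ((16 - 62) + 95)*(-56 + 15 + 225) = (-46 + 95)*184 = 49*184 = 9016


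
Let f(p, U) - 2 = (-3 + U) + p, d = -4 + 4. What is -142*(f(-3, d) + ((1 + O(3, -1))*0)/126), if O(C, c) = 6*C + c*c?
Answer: 568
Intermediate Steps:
d = 0
O(C, c) = c² + 6*C (O(C, c) = 6*C + c² = c² + 6*C)
f(p, U) = -1 + U + p (f(p, U) = 2 + ((-3 + U) + p) = 2 + (-3 + U + p) = -1 + U + p)
-142*(f(-3, d) + ((1 + O(3, -1))*0)/126) = -142*((-1 + 0 - 3) + ((1 + ((-1)² + 6*3))*0)/126) = -142*(-4 + ((1 + (1 + 18))*0)*(1/126)) = -142*(-4 + ((1 + 19)*0)*(1/126)) = -142*(-4 + (20*0)*(1/126)) = -142*(-4 + 0*(1/126)) = -142*(-4 + 0) = -142*(-4) = 568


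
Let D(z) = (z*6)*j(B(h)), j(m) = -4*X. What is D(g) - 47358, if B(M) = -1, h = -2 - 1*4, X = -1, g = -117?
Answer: -50166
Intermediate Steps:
h = -6 (h = -2 - 4 = -6)
j(m) = 4 (j(m) = -4*(-1) = 4)
D(z) = 24*z (D(z) = (z*6)*4 = (6*z)*4 = 24*z)
D(g) - 47358 = 24*(-117) - 47358 = -2808 - 47358 = -50166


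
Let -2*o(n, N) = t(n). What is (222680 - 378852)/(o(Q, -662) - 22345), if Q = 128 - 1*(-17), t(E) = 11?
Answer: 312344/44701 ≈ 6.9874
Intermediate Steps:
Q = 145 (Q = 128 + 17 = 145)
o(n, N) = -11/2 (o(n, N) = -½*11 = -11/2)
(222680 - 378852)/(o(Q, -662) - 22345) = (222680 - 378852)/(-11/2 - 22345) = -156172/(-44701/2) = -156172*(-2/44701) = 312344/44701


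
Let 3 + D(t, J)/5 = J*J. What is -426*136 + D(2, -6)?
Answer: -57771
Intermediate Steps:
D(t, J) = -15 + 5*J**2 (D(t, J) = -15 + 5*(J*J) = -15 + 5*J**2)
-426*136 + D(2, -6) = -426*136 + (-15 + 5*(-6)**2) = -57936 + (-15 + 5*36) = -57936 + (-15 + 180) = -57936 + 165 = -57771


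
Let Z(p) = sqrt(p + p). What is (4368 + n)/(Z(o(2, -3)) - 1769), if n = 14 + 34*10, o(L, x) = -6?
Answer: -8353218/3129373 - 9444*I*sqrt(3)/3129373 ≈ -2.6693 - 0.0052271*I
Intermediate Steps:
Z(p) = sqrt(2)*sqrt(p) (Z(p) = sqrt(2*p) = sqrt(2)*sqrt(p))
n = 354 (n = 14 + 340 = 354)
(4368 + n)/(Z(o(2, -3)) - 1769) = (4368 + 354)/(sqrt(2)*sqrt(-6) - 1769) = 4722/(sqrt(2)*(I*sqrt(6)) - 1769) = 4722/(2*I*sqrt(3) - 1769) = 4722/(-1769 + 2*I*sqrt(3))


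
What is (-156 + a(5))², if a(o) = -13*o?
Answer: 48841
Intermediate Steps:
(-156 + a(5))² = (-156 - 13*5)² = (-156 - 65)² = (-221)² = 48841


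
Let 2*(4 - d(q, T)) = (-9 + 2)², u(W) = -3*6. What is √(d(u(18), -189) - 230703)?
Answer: I*√922894/2 ≈ 480.34*I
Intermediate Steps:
u(W) = -18
d(q, T) = -41/2 (d(q, T) = 4 - (-9 + 2)²/2 = 4 - ½*(-7)² = 4 - ½*49 = 4 - 49/2 = -41/2)
√(d(u(18), -189) - 230703) = √(-41/2 - 230703) = √(-461447/2) = I*√922894/2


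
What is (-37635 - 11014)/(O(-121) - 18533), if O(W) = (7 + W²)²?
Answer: -48649/214545371 ≈ -0.00022675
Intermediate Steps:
(-37635 - 11014)/(O(-121) - 18533) = (-37635 - 11014)/((7 + (-121)²)² - 18533) = -48649/((7 + 14641)² - 18533) = -48649/(14648² - 18533) = -48649/(214563904 - 18533) = -48649/214545371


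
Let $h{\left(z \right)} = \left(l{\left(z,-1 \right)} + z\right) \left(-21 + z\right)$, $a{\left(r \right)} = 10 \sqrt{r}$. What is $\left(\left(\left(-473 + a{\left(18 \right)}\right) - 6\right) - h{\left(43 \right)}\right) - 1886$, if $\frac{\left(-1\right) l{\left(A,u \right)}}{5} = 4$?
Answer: $-2871 + 30 \sqrt{2} \approx -2828.6$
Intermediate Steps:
$l{\left(A,u \right)} = -20$ ($l{\left(A,u \right)} = \left(-5\right) 4 = -20$)
$h{\left(z \right)} = \left(-21 + z\right) \left(-20 + z\right)$ ($h{\left(z \right)} = \left(-20 + z\right) \left(-21 + z\right) = \left(-21 + z\right) \left(-20 + z\right)$)
$\left(\left(\left(-473 + a{\left(18 \right)}\right) - 6\right) - h{\left(43 \right)}\right) - 1886 = \left(\left(\left(-473 + 10 \sqrt{18}\right) - 6\right) - \left(420 + 43^{2} - 1763\right)\right) - 1886 = \left(\left(\left(-473 + 10 \cdot 3 \sqrt{2}\right) - 6\right) - \left(420 + 1849 - 1763\right)\right) - 1886 = \left(\left(\left(-473 + 30 \sqrt{2}\right) - 6\right) - 506\right) - 1886 = \left(\left(-479 + 30 \sqrt{2}\right) - 506\right) - 1886 = \left(-985 + 30 \sqrt{2}\right) - 1886 = -2871 + 30 \sqrt{2}$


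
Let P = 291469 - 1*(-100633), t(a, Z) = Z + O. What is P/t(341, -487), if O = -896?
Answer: -392102/1383 ≈ -283.52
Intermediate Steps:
t(a, Z) = -896 + Z (t(a, Z) = Z - 896 = -896 + Z)
P = 392102 (P = 291469 + 100633 = 392102)
P/t(341, -487) = 392102/(-896 - 487) = 392102/(-1383) = 392102*(-1/1383) = -392102/1383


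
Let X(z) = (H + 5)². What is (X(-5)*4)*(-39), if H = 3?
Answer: -9984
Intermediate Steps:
X(z) = 64 (X(z) = (3 + 5)² = 8² = 64)
(X(-5)*4)*(-39) = (64*4)*(-39) = 256*(-39) = -9984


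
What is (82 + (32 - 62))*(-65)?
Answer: -3380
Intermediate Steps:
(82 + (32 - 62))*(-65) = (82 - 30)*(-65) = 52*(-65) = -3380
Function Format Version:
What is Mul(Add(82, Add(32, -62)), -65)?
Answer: -3380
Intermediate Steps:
Mul(Add(82, Add(32, -62)), -65) = Mul(Add(82, -30), -65) = Mul(52, -65) = -3380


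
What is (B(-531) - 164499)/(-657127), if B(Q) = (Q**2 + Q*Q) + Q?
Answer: -398892/657127 ≈ -0.60702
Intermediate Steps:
B(Q) = Q + 2*Q**2 (B(Q) = (Q**2 + Q**2) + Q = 2*Q**2 + Q = Q + 2*Q**2)
(B(-531) - 164499)/(-657127) = (-531*(1 + 2*(-531)) - 164499)/(-657127) = (-531*(1 - 1062) - 164499)*(-1/657127) = (-531*(-1061) - 164499)*(-1/657127) = (563391 - 164499)*(-1/657127) = 398892*(-1/657127) = -398892/657127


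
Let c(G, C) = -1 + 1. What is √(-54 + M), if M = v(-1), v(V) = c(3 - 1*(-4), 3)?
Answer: 3*I*√6 ≈ 7.3485*I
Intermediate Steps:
c(G, C) = 0
v(V) = 0
M = 0
√(-54 + M) = √(-54 + 0) = √(-54) = 3*I*√6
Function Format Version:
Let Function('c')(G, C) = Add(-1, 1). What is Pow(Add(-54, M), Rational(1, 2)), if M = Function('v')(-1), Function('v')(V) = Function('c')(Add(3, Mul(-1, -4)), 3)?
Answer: Mul(3, I, Pow(6, Rational(1, 2))) ≈ Mul(7.3485, I)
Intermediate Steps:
Function('c')(G, C) = 0
Function('v')(V) = 0
M = 0
Pow(Add(-54, M), Rational(1, 2)) = Pow(Add(-54, 0), Rational(1, 2)) = Pow(-54, Rational(1, 2)) = Mul(3, I, Pow(6, Rational(1, 2)))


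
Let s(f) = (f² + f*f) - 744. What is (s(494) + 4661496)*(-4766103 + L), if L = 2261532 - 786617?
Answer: -16945747762912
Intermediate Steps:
s(f) = -744 + 2*f² (s(f) = (f² + f²) - 744 = 2*f² - 744 = -744 + 2*f²)
L = 1474915
(s(494) + 4661496)*(-4766103 + L) = ((-744 + 2*494²) + 4661496)*(-4766103 + 1474915) = ((-744 + 2*244036) + 4661496)*(-3291188) = ((-744 + 488072) + 4661496)*(-3291188) = (487328 + 4661496)*(-3291188) = 5148824*(-3291188) = -16945747762912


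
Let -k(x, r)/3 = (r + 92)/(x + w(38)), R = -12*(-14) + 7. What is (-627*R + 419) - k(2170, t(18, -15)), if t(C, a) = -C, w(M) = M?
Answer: -40224571/368 ≈ -1.0931e+5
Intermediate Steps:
R = 175 (R = 168 + 7 = 175)
k(x, r) = -3*(92 + r)/(38 + x) (k(x, r) = -3*(r + 92)/(x + 38) = -3*(92 + r)/(38 + x))
(-627*R + 419) - k(2170, t(18, -15)) = (-627*175 + 419) - 3*(-92 - (-1)*18)/(38 + 2170) = (-109725 + 419) - 3*(-92 - 1*(-18))/2208 = -109306 - 3*(-92 + 18)/2208 = -109306 - 3*(-74)/2208 = -109306 - 1*(-37/368) = -109306 + 37/368 = -40224571/368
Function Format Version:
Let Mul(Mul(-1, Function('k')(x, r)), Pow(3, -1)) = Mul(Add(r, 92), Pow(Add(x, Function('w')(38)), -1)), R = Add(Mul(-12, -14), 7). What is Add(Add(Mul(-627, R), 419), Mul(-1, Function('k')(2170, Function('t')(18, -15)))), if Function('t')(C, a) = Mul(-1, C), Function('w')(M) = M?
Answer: Rational(-40224571, 368) ≈ -1.0931e+5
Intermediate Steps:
R = 175 (R = Add(168, 7) = 175)
Function('k')(x, r) = Mul(-3, Pow(Add(38, x), -1), Add(92, r)) (Function('k')(x, r) = Mul(-3, Mul(Add(r, 92), Pow(Add(x, 38), -1))) = Mul(-3, Mul(Add(92, r), Pow(Add(38, x), -1))) = Mul(-3, Mul(Pow(Add(38, x), -1), Add(92, r))) = Mul(-3, Pow(Add(38, x), -1), Add(92, r)))
Add(Add(Mul(-627, R), 419), Mul(-1, Function('k')(2170, Function('t')(18, -15)))) = Add(Add(Mul(-627, 175), 419), Mul(-1, Mul(3, Pow(Add(38, 2170), -1), Add(-92, Mul(-1, Mul(-1, 18)))))) = Add(Add(-109725, 419), Mul(-1, Mul(3, Pow(2208, -1), Add(-92, Mul(-1, -18))))) = Add(-109306, Mul(-1, Mul(3, Rational(1, 2208), Add(-92, 18)))) = Add(-109306, Mul(-1, Mul(3, Rational(1, 2208), -74))) = Add(-109306, Mul(-1, Rational(-37, 368))) = Add(-109306, Rational(37, 368)) = Rational(-40224571, 368)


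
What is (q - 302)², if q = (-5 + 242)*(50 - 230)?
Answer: 1845733444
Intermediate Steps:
q = -42660 (q = 237*(-180) = -42660)
(q - 302)² = (-42660 - 302)² = (-42962)² = 1845733444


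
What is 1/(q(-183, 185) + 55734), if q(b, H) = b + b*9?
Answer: 1/53904 ≈ 1.8552e-5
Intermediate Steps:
q(b, H) = 10*b (q(b, H) = b + 9*b = 10*b)
1/(q(-183, 185) + 55734) = 1/(10*(-183) + 55734) = 1/(-1830 + 55734) = 1/53904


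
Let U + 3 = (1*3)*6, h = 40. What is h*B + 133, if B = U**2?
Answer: 9133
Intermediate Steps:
U = 15 (U = -3 + (1*3)*6 = -3 + 3*6 = -3 + 18 = 15)
B = 225 (B = 15**2 = 225)
h*B + 133 = 40*225 + 133 = 9000 + 133 = 9133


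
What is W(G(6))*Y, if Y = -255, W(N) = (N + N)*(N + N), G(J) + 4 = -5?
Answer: -82620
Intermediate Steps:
G(J) = -9 (G(J) = -4 - 5 = -9)
W(N) = 4*N² (W(N) = (2*N)*(2*N) = 4*N²)
W(G(6))*Y = (4*(-9)²)*(-255) = (4*81)*(-255) = 324*(-255) = -82620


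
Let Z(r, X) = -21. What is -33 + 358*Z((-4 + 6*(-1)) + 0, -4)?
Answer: -7551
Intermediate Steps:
-33 + 358*Z((-4 + 6*(-1)) + 0, -4) = -33 + 358*(-21) = -33 - 7518 = -7551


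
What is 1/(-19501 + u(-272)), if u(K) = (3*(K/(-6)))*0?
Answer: -1/19501 ≈ -5.1279e-5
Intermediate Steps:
u(K) = 0 (u(K) = (3*(K*(-⅙)))*0 = (3*(-K/6))*0 = -K/2*0 = 0)
1/(-19501 + u(-272)) = 1/(-19501 + 0) = 1/(-19501) = -1/19501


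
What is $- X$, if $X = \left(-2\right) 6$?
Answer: $12$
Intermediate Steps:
$X = -12$
$- X = \left(-1\right) \left(-12\right) = 12$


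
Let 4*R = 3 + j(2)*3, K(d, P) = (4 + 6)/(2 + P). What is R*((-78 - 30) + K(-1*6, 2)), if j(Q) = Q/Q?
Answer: -633/4 ≈ -158.25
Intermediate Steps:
K(d, P) = 10/(2 + P)
j(Q) = 1
R = 3/2 (R = (3 + 1*3)/4 = (3 + 3)/4 = (¼)*6 = 3/2 ≈ 1.5000)
R*((-78 - 30) + K(-1*6, 2)) = 3*((-78 - 30) + 10/(2 + 2))/2 = 3*(-108 + 10/4)/2 = 3*(-108 + 10*(¼))/2 = 3*(-108 + 5/2)/2 = (3/2)*(-211/2) = -633/4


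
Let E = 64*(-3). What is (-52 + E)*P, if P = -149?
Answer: 36356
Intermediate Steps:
E = -192
(-52 + E)*P = (-52 - 192)*(-149) = -244*(-149) = 36356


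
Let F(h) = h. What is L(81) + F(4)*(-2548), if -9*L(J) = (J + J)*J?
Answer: -11650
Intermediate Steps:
L(J) = -2*J**2/9 (L(J) = -(J + J)*J/9 = -2*J*J/9 = -2*J**2/9)
L(81) + F(4)*(-2548) = -2/9*81**2 + 4*(-2548) = -2/9*6561 - 10192 = -1458 - 10192 = -11650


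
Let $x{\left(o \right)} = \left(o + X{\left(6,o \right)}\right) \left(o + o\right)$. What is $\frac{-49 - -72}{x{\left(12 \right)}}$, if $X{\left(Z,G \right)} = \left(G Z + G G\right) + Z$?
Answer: $\frac{23}{5616} \approx 0.0040954$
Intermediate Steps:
$X{\left(Z,G \right)} = Z + G^{2} + G Z$ ($X{\left(Z,G \right)} = \left(G Z + G^{2}\right) + Z = \left(G^{2} + G Z\right) + Z = Z + G^{2} + G Z$)
$x{\left(o \right)} = 2 o \left(6 + o^{2} + 7 o\right)$ ($x{\left(o \right)} = \left(o + \left(6 + o^{2} + o 6\right)\right) \left(o + o\right) = \left(o + \left(6 + o^{2} + 6 o\right)\right) 2 o = \left(6 + o^{2} + 7 o\right) 2 o = 2 o \left(6 + o^{2} + 7 o\right)$)
$\frac{-49 - -72}{x{\left(12 \right)}} = \frac{-49 - -72}{2 \cdot 12 \left(6 + 12^{2} + 7 \cdot 12\right)} = \frac{-49 + 72}{2 \cdot 12 \left(6 + 144 + 84\right)} = \frac{23}{2 \cdot 12 \cdot 234} = \frac{23}{5616}$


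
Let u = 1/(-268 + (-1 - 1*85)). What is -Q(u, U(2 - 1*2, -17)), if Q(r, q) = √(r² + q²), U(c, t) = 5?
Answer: -√3132901/354 ≈ -5.0000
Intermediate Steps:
u = -1/354 (u = 1/(-268 + (-1 - 85)) = 1/(-268 - 86) = 1/(-354) = -1/354 ≈ -0.0028249)
Q(r, q) = √(q² + r²)
-Q(u, U(2 - 1*2, -17)) = -√(5² + (-1/354)²) = -√(25 + 1/125316) = -√(3132901/125316) = -√3132901/354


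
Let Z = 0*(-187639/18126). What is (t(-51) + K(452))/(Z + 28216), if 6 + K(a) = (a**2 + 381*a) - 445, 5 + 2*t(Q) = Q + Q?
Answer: 752023/56432 ≈ 13.326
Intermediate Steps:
t(Q) = -5/2 + Q (t(Q) = -5/2 + (Q + Q)/2 = -5/2 + (2*Q)/2 = -5/2 + Q)
Z = 0 (Z = 0*(-187639*1/18126) = 0*(-187639/18126) = 0)
K(a) = -451 + a**2 + 381*a (K(a) = -6 + ((a**2 + 381*a) - 445) = -6 + (-445 + a**2 + 381*a) = -451 + a**2 + 381*a)
(t(-51) + K(452))/(Z + 28216) = ((-5/2 - 51) + (-451 + 452**2 + 381*452))/(0 + 28216) = (-107/2 + (-451 + 204304 + 172212))/28216 = (-107/2 + 376065)*(1/28216) = (752023/2)*(1/28216) = 752023/56432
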